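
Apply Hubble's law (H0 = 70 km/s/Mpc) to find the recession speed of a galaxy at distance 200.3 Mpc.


v = H0 * d = 70 * 200.3 = 14021.0

14021.0 km/s


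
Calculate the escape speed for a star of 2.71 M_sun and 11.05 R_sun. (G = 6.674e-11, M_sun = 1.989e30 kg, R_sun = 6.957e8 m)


M = 2.71 * 1.989e30 kg = 5.39019e+30 kg; R = 11.05 * 6.957e8 m = 7.687485e+09 m. v_esc = sqrt(2GM/R) = sqrt(2 * 6.674e-11 * 5.39019e+30 / 7.687485e+09) = 305927.132

305927.132 m/s


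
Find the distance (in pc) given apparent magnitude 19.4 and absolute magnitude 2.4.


d = 10^((m - M + 5)/5) = 10^((19.4 - 2.4 + 5)/5) = 25118.8643

25118.8643 pc


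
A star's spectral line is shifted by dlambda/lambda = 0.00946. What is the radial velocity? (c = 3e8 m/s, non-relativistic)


v = (dlambda/lambda) * c = 0.00946 * 3e8 = 2.838e+06

2.838e+06 m/s


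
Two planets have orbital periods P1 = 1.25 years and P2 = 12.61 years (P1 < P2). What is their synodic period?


1/P_syn = |1/P1 - 1/P2| = |1/1.25 - 1/12.61| => P_syn = 1.3875

1.3875 years


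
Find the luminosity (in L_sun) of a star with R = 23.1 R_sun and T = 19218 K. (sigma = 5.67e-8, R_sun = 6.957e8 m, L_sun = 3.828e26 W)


R = 23.1 * 6.957e8 m = 1.607067e+10 m. L = 4*pi*R^2*sigma*T^4 = 4*pi*(1.607067e+10)^2 * 5.67e-8 * 19218^4 = 2.510115154e+31 W. L/L_sun = 2.510115154e+31 / 3.828e26 = 65572.4962

65572.4962 L_sun


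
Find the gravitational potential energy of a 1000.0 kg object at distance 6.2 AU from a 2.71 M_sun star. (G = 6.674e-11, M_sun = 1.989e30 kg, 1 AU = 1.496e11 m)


M = 2.71 * 1.989e30 kg = 5.39019e+30 kg; r = 6.2 AU * 1.496e11 m/AU = 9.2752e+11 m. U = -GM*m/r = -(6.674e-11 * 5.39019e+30 * 1000.0) / 9.2752e+11 = -3.879e+11

-3.879e+11 J


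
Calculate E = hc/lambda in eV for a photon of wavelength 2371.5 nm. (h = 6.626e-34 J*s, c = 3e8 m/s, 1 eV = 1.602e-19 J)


E = hc/lambda = 6.626e-34 * 3e8 / 2.372e-06 = 8.382e-20 J = 0.5232 eV

0.5232 eV


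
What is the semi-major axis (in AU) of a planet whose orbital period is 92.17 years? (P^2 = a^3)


a = P^(2/3) = 92.17^(2/3) = 20.4045

20.4045 AU


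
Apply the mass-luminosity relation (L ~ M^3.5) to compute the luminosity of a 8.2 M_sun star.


L/L_sun = (M/M_sun)^3.5 = 8.2^3.5 = 1578.8777

1578.8777 L_sun


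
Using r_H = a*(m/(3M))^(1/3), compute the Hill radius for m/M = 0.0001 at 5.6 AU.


r_H = a * (m/3M)^(1/3) = 5.6 * (0.0001/3)^(1/3) = 0.1802

0.1802 AU


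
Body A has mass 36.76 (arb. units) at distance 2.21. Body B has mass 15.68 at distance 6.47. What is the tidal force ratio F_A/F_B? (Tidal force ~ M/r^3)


Ratio = (M1/r1^3) / (M2/r2^3) = (36.76/2.21^3) / (15.68/6.47^3) = 58.8255

58.8255


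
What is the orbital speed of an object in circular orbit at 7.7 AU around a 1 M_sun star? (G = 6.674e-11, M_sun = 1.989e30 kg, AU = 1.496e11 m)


v = sqrt(GM/r) = sqrt(6.674e-11 * 1.989e+30 / 1.152e+12) = 10734.9329

10734.9329 m/s


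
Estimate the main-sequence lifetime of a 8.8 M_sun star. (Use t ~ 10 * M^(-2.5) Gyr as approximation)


t = 10 * M^(-2.5) = 10 * 8.8^(-2.5) = 0.0435

0.0435 Gyr


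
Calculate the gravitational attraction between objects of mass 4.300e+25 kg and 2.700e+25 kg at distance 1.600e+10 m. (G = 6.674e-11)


F = G*m1*m2/r^2 = 6.674e-11 * 4.300e+25 * 2.700e+25 / (1.600e+10)^2 = 6.674e-11 * 1.161e+51 / 2.560e+20 = 3.027e+20

3.027e+20 N


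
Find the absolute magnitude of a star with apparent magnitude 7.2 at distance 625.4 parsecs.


M = m - 5*log10(d) + 5 = 7.2 - 5*log10(625.4) + 5 = -1.7808

-1.7808


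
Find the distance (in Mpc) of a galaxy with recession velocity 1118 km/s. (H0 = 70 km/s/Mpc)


d = v / H0 = 1118 / 70 = 15.9714

15.9714 Mpc


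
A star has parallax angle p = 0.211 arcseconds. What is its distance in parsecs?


d = 1/p = 1/0.211 = 4.7393

4.7393 pc


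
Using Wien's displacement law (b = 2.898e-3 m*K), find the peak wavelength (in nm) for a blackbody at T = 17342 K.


lam_max = b / T = 2.898e-3 / 17342 = 1.671e-07 m = 167.1088 nm

167.1088 nm


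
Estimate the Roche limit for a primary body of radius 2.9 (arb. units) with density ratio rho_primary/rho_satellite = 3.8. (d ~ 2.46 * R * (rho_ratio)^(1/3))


d_Roche = 2.46 * 2.9 * 3.8^(1/3) = 11.1325

11.1325


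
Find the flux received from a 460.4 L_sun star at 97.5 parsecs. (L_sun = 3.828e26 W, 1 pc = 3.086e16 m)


F = L / (4*pi*d^2) = 1.762e+29 / (4*pi*(3.009e+18)^2) = 1.549e-09

1.549e-09 W/m^2


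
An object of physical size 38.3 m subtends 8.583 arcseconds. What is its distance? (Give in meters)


D = size / theta_rad, theta_rad = 8.583 * pi/(180*3600) = 4.161e-05, D = 920417.3458

920417.3458 m


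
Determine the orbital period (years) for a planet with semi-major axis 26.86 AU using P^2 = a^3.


P = a^(3/2) = 26.86^1.5 = 139.2063

139.2063 years


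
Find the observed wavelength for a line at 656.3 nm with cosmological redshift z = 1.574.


lam_obs = lam_emit * (1 + z) = 656.3 * (1 + 1.574) = 1689.3162

1689.3162 nm


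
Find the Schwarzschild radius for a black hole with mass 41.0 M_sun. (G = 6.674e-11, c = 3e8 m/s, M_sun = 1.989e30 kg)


M = 41.0 * 1.989e30 kg = 8.1549e+31 kg. rs = 2GM/c^2 = 2 * 6.674e-11 * 8.1549e+31 / (3e8)^2 = 120946.228

120946.228 m


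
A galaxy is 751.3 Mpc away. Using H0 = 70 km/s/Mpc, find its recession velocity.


v = H0 * d = 70 * 751.3 = 52591.0

52591.0 km/s


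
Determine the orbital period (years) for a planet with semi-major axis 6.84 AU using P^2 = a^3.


P = a^(3/2) = 6.84^1.5 = 17.8889

17.8889 years


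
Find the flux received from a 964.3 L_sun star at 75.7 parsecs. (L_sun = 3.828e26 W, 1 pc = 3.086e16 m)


F = L / (4*pi*d^2) = 3.691e+29 / (4*pi*(2.336e+18)^2) = 5.383e-09

5.383e-09 W/m^2


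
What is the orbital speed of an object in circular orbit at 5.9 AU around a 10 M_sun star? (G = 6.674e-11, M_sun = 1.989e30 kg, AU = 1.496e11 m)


v = sqrt(GM/r) = sqrt(6.674e-11 * 1.989e+31 / 8.826e+11) = 38780.972

38780.972 m/s


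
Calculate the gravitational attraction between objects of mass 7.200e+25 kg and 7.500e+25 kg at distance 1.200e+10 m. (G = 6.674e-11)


F = G*m1*m2/r^2 = 6.674e-11 * 7.200e+25 * 7.500e+25 / (1.200e+10)^2 = 6.674e-11 * 5.400e+51 / 1.440e+20 = 2.503e+21

2.503e+21 N


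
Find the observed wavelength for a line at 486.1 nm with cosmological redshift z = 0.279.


lam_obs = lam_emit * (1 + z) = 486.1 * (1 + 0.279) = 621.7219

621.7219 nm


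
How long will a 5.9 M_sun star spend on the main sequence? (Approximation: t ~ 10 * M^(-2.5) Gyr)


t = 10 * M^(-2.5) = 10 * 5.9^(-2.5) = 0.1183

0.1183 Gyr


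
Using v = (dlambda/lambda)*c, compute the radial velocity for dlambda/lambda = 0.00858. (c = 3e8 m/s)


v = (dlambda/lambda) * c = 0.00858 * 3e8 = 2.574e+06

2.574e+06 m/s


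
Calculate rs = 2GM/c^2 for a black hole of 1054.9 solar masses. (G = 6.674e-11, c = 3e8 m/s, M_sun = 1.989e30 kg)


M = 1054.9 * 1.989e30 kg = 2.0981961e+33 kg. rs = 2GM/c^2 = 2 * 6.674e-11 * 2.0981961e+33 / (3e8)^2 = 3.112e+06

3.112e+06 m


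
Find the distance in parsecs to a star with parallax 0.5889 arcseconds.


d = 1/p = 1/0.5889 = 1.6981

1.6981 pc


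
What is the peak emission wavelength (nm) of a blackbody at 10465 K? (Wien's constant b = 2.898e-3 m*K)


lam_max = b / T = 2.898e-3 / 10465 = 2.769e-07 m = 276.9231 nm

276.9231 nm


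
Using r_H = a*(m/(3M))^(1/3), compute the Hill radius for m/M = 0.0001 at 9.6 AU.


r_H = a * (m/3M)^(1/3) = 9.6 * (0.0001/3)^(1/3) = 0.309

0.309 AU


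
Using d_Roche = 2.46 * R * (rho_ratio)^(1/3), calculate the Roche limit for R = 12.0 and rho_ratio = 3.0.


d_Roche = 2.46 * 12.0 * 3.0^(1/3) = 42.5752

42.5752


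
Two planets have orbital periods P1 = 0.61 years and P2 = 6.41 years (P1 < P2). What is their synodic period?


1/P_syn = |1/P1 - 1/P2| = |1/0.61 - 1/6.41| => P_syn = 0.6742

0.6742 years


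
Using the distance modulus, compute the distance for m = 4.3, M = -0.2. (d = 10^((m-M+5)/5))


d = 10^((m - M + 5)/5) = 10^((4.3 - -0.2 + 5)/5) = 79.4328

79.4328 pc


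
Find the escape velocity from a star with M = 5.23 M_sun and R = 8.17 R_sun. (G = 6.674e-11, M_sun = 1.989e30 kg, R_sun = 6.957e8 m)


M = 5.23 * 1.989e30 kg = 1.040247e+31 kg; R = 8.17 * 6.957e8 m = 5.683869e+09 m. v_esc = sqrt(2GM/R) = sqrt(2 * 6.674e-11 * 1.040247e+31 / 5.683869e+09) = 494258.6801

494258.6801 m/s


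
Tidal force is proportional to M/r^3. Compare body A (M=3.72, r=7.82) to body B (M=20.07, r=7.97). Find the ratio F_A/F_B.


Ratio = (M1/r1^3) / (M2/r2^3) = (3.72/7.82^3) / (20.07/7.97^3) = 0.1962

0.1962


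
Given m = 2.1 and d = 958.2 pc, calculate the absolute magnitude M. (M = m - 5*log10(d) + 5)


M = m - 5*log10(d) + 5 = 2.1 - 5*log10(958.2) + 5 = -7.8073

-7.8073


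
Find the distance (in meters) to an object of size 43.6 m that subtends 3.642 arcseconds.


D = size / theta_rad, theta_rad = 3.642 * pi/(180*3600) = 1.766e-05, D = 2.469e+06

2.469e+06 m


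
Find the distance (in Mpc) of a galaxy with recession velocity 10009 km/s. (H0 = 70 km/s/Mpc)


d = v / H0 = 10009 / 70 = 142.9857

142.9857 Mpc


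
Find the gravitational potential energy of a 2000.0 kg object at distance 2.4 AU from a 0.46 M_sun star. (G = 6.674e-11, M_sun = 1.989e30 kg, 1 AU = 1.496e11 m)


M = 0.46 * 1.989e30 kg = 9.1494e+29 kg; r = 2.4 AU * 1.496e11 m/AU = 3.5904e+11 m. U = -GM*m/r = -(6.674e-11 * 9.1494e+29 * 2000.0) / 3.5904e+11 = -3.401e+11

-3.401e+11 J


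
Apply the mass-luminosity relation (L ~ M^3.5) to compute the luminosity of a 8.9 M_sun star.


L/L_sun = (M/M_sun)^3.5 = 8.9^3.5 = 2103.1247

2103.1247 L_sun


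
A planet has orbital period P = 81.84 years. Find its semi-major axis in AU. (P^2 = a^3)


a = P^(2/3) = 81.84^(2/3) = 18.85

18.85 AU


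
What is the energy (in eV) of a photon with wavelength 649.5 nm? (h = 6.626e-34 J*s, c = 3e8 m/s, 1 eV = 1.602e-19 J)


E = hc/lambda = 6.626e-34 * 3e8 / 6.495e-07 = 3.061e-19 J = 1.9104 eV

1.9104 eV


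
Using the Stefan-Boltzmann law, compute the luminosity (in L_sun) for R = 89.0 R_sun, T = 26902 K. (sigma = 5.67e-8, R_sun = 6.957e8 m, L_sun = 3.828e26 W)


R = 89.0 * 6.957e8 m = 6.19173e+10 m. L = 4*pi*R^2*sigma*T^4 = 4*pi*(6.19173e+10)^2 * 5.67e-8 * 26902^4 = 1.430721872e+33 W. L/L_sun = 1.430721872e+33 / 3.828e26 = 3.738e+06

3.738e+06 L_sun


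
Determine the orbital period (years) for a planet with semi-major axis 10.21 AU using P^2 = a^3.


P = a^(3/2) = 10.21^1.5 = 32.6241

32.6241 years


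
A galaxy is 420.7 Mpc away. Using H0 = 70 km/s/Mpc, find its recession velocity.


v = H0 * d = 70 * 420.7 = 29449.0

29449.0 km/s


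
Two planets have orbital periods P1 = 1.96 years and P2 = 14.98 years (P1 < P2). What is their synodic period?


1/P_syn = |1/P1 - 1/P2| = |1/1.96 - 1/14.98| => P_syn = 2.2551

2.2551 years


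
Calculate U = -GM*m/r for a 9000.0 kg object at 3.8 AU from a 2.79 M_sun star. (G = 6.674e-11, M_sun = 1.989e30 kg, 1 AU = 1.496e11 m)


M = 2.79 * 1.989e30 kg = 5.54931e+30 kg; r = 3.8 AU * 1.496e11 m/AU = 5.6848e+11 m. U = -GM*m/r = -(6.674e-11 * 5.54931e+30 * 9000.0) / 5.6848e+11 = -5.863e+12

-5.863e+12 J


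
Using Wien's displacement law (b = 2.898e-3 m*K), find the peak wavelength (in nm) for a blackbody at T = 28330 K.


lam_max = b / T = 2.898e-3 / 28330 = 1.023e-07 m = 102.2944 nm

102.2944 nm


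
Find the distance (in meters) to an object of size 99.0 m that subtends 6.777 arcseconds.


D = size / theta_rad, theta_rad = 6.777 * pi/(180*3600) = 3.286e-05, D = 3.013e+06

3.013e+06 m


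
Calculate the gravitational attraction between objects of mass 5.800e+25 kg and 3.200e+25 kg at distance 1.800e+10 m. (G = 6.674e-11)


F = G*m1*m2/r^2 = 6.674e-11 * 5.800e+25 * 3.200e+25 / (1.800e+10)^2 = 6.674e-11 * 1.856e+51 / 3.240e+20 = 3.823e+20

3.823e+20 N


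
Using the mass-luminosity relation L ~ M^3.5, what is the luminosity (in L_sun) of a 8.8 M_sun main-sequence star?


L/L_sun = (M/M_sun)^3.5 = 8.8^3.5 = 2021.5726

2021.5726 L_sun


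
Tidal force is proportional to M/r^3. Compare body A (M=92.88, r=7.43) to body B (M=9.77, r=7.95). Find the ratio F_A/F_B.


Ratio = (M1/r1^3) / (M2/r2^3) = (92.88/7.43^3) / (9.77/7.95^3) = 11.6456

11.6456


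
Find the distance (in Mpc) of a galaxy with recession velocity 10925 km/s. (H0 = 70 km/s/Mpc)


d = v / H0 = 10925 / 70 = 156.0714

156.0714 Mpc


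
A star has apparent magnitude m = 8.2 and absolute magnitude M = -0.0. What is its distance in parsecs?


d = 10^((m - M + 5)/5) = 10^((8.2 - -0.0 + 5)/5) = 436.5158

436.5158 pc


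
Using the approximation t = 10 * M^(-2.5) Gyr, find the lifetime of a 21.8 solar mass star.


t = 10 * M^(-2.5) = 10 * 21.8^(-2.5) = 0.0045

0.0045 Gyr


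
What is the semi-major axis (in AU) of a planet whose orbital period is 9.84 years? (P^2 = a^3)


a = P^(2/3) = 9.84^(2/3) = 4.5919

4.5919 AU


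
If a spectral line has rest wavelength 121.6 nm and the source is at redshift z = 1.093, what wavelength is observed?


lam_obs = lam_emit * (1 + z) = 121.6 * (1 + 1.093) = 254.5088

254.5088 nm


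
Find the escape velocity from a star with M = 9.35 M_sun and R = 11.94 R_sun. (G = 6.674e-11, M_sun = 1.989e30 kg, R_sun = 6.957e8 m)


M = 9.35 * 1.989e30 kg = 1.859715e+31 kg; R = 11.94 * 6.957e8 m = 8.306658e+09 m. v_esc = sqrt(2GM/R) = sqrt(2 * 6.674e-11 * 1.859715e+31 / 8.306658e+09) = 546661.0496

546661.0496 m/s


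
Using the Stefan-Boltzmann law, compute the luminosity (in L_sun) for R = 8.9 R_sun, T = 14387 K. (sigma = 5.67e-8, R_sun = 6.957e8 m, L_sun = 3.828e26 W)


R = 8.9 * 6.957e8 m = 6.19173e+09 m. L = 4*pi*R^2*sigma*T^4 = 4*pi*(6.19173e+09)^2 * 5.67e-8 * 14387^4 = 1.170301919e+30 W. L/L_sun = 1.170301919e+30 / 3.828e26 = 3057.215

3057.215 L_sun


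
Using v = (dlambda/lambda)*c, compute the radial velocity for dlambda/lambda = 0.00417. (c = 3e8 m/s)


v = (dlambda/lambda) * c = 0.00417 * 3e8 = 1.251e+06

1.251e+06 m/s


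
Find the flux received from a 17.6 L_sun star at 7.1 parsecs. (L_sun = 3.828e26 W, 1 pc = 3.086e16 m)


F = L / (4*pi*d^2) = 6.737e+27 / (4*pi*(2.191e+17)^2) = 1.117e-08

1.117e-08 W/m^2


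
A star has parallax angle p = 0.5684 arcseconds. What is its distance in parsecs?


d = 1/p = 1/0.5684 = 1.7593

1.7593 pc


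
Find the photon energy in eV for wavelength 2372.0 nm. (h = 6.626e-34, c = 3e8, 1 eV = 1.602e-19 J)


E = hc/lambda = 6.626e-34 * 3e8 / 2.372e-06 = 8.380e-20 J = 0.5231 eV

0.5231 eV


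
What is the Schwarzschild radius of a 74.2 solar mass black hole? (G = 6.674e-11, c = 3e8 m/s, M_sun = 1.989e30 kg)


M = 74.2 * 1.989e30 kg = 1.475838e+32 kg. rs = 2GM/c^2 = 2 * 6.674e-11 * 1.475838e+32 / (3e8)^2 = 218883.1736

218883.1736 m


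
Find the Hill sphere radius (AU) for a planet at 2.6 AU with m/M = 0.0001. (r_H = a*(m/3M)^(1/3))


r_H = a * (m/3M)^(1/3) = 2.6 * (0.0001/3)^(1/3) = 0.0837

0.0837 AU


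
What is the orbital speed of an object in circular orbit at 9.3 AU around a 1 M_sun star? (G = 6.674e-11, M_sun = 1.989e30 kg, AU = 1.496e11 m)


v = sqrt(GM/r) = sqrt(6.674e-11 * 1.989e+30 / 1.391e+12) = 9767.9454

9767.9454 m/s


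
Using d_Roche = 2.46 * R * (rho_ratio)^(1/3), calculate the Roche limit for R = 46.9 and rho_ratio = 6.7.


d_Roche = 2.46 * 46.9 * 6.7^(1/3) = 217.5035

217.5035


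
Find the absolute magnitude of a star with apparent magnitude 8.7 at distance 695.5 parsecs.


M = m - 5*log10(d) + 5 = 8.7 - 5*log10(695.5) + 5 = -0.5115

-0.5115


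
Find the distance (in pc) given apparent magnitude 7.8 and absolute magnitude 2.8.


d = 10^((m - M + 5)/5) = 10^((7.8 - 2.8 + 5)/5) = 100.0

100.0 pc


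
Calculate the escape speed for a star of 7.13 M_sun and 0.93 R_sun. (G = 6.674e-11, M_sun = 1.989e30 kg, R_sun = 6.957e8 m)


M = 7.13 * 1.989e30 kg = 1.418157e+31 kg; R = 0.93 * 6.957e8 m = 6.47001e+08 m. v_esc = sqrt(2GM/R) = sqrt(2 * 6.674e-11 * 1.418157e+31 / 6.47001e+08) = 1.710e+06

1.710e+06 m/s


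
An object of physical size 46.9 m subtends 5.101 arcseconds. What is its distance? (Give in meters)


D = size / theta_rad, theta_rad = 5.101 * pi/(180*3600) = 2.473e-05, D = 1.896e+06

1.896e+06 m


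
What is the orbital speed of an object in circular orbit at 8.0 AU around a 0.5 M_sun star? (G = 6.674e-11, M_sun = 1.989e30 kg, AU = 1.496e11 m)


v = sqrt(GM/r) = sqrt(6.674e-11 * 9.945e+29 / 1.197e+12) = 7447.0575

7447.0575 m/s


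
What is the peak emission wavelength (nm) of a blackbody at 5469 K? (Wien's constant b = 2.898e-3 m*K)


lam_max = b / T = 2.898e-3 / 5469 = 5.299e-07 m = 529.8958 nm

529.8958 nm


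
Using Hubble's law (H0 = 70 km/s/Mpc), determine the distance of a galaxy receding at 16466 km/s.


d = v / H0 = 16466 / 70 = 235.2286

235.2286 Mpc


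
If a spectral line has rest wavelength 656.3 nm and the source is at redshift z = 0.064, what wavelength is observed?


lam_obs = lam_emit * (1 + z) = 656.3 * (1 + 0.064) = 698.3032

698.3032 nm


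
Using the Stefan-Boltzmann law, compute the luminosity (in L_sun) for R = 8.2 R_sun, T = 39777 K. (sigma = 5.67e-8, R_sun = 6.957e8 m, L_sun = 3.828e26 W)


R = 8.2 * 6.957e8 m = 5.70474e+09 m. L = 4*pi*R^2*sigma*T^4 = 4*pi*(5.70474e+09)^2 * 5.67e-8 * 39777^4 = 5.804873175e+31 W. L/L_sun = 5.804873175e+31 / 3.828e26 = 151642.4549

151642.4549 L_sun


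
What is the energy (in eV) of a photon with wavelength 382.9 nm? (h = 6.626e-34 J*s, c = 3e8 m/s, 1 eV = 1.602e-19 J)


E = hc/lambda = 6.626e-34 * 3e8 / 3.829e-07 = 5.191e-19 J = 3.2406 eV

3.2406 eV


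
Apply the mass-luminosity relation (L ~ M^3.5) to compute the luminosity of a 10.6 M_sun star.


L/L_sun = (M/M_sun)^3.5 = 10.6^3.5 = 3877.6672

3877.6672 L_sun


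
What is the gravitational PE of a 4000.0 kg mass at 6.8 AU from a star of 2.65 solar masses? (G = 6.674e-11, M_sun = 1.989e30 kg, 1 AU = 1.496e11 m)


M = 2.65 * 1.989e30 kg = 5.27085e+30 kg; r = 6.8 AU * 1.496e11 m/AU = 1.01728e+12 m. U = -GM*m/r = -(6.674e-11 * 5.27085e+30 * 4000.0) / 1.01728e+12 = -1.383e+12

-1.383e+12 J


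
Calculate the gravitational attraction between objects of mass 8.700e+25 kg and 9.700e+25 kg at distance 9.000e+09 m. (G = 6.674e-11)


F = G*m1*m2/r^2 = 6.674e-11 * 8.700e+25 * 9.700e+25 / (9.000e+09)^2 = 6.674e-11 * 8.439e+51 / 8.100e+19 = 6.953e+21

6.953e+21 N


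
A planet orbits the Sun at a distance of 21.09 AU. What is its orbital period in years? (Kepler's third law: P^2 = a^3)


P = a^(3/2) = 21.09^1.5 = 96.8534

96.8534 years


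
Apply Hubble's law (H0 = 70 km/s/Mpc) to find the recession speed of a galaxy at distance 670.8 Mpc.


v = H0 * d = 70 * 670.8 = 46956.0

46956.0 km/s


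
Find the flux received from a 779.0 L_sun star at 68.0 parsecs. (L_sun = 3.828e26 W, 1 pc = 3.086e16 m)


F = L / (4*pi*d^2) = 2.982e+29 / (4*pi*(2.098e+18)^2) = 5.389e-09

5.389e-09 W/m^2


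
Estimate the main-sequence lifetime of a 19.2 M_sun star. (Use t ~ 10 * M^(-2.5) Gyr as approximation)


t = 10 * M^(-2.5) = 10 * 19.2^(-2.5) = 0.0062

0.0062 Gyr


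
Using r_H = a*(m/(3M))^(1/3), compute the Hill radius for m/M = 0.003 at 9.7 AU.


r_H = a * (m/3M)^(1/3) = 9.7 * (0.003/3)^(1/3) = 0.97

0.97 AU


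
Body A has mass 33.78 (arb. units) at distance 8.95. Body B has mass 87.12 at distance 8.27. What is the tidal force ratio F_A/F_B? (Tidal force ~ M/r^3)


Ratio = (M1/r1^3) / (M2/r2^3) = (33.78/8.95^3) / (87.12/8.27^3) = 0.3059

0.3059


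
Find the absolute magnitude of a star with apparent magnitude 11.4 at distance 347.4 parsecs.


M = m - 5*log10(d) + 5 = 11.4 - 5*log10(347.4) + 5 = 3.6959

3.6959


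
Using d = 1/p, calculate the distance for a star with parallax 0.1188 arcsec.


d = 1/p = 1/0.1188 = 8.4175

8.4175 pc


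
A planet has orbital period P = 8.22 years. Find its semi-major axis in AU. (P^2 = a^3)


a = P^(2/3) = 8.22^(2/3) = 4.073

4.073 AU


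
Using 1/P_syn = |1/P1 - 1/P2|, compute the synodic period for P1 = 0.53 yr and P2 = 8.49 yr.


1/P_syn = |1/P1 - 1/P2| = |1/0.53 - 1/8.49| => P_syn = 0.5653

0.5653 years


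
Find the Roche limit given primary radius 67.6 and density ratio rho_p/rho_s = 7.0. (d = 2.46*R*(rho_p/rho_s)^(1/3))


d_Roche = 2.46 * 67.6 * 7.0^(1/3) = 318.1128

318.1128


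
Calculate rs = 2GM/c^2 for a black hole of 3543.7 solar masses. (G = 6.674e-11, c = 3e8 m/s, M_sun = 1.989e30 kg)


M = 3543.7 * 1.989e30 kg = 7.0484193e+33 kg. rs = 2GM/c^2 = 2 * 6.674e-11 * 7.0484193e+33 / (3e8)^2 = 1.045e+07

1.045e+07 m


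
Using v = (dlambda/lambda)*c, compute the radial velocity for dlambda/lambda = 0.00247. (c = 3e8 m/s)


v = (dlambda/lambda) * c = 0.00247 * 3e8 = 741000.0

741000.0 m/s


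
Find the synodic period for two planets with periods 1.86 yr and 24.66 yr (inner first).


1/P_syn = |1/P1 - 1/P2| = |1/1.86 - 1/24.66| => P_syn = 2.0117

2.0117 years


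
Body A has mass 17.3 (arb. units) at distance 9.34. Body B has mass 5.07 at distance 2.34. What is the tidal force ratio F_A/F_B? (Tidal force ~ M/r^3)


Ratio = (M1/r1^3) / (M2/r2^3) = (17.3/9.34^3) / (5.07/2.34^3) = 0.0537

0.0537


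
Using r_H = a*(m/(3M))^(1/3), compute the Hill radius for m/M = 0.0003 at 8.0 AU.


r_H = a * (m/3M)^(1/3) = 8.0 * (0.0003/3)^(1/3) = 0.3713

0.3713 AU


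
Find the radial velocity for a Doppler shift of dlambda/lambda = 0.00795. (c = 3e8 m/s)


v = (dlambda/lambda) * c = 0.00795 * 3e8 = 2.385e+06

2.385e+06 m/s


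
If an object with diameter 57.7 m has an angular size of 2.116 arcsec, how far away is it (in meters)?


D = size / theta_rad, theta_rad = 2.116 * pi/(180*3600) = 1.026e-05, D = 5.625e+06

5.625e+06 m


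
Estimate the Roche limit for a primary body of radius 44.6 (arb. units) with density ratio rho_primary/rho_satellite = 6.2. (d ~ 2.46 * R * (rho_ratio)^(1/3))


d_Roche = 2.46 * 44.6 * 6.2^(1/3) = 201.5582

201.5582


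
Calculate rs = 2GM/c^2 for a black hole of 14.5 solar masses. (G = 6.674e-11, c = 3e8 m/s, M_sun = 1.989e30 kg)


M = 14.5 * 1.989e30 kg = 2.88405e+31 kg. rs = 2GM/c^2 = 2 * 6.674e-11 * 2.88405e+31 / (3e8)^2 = 42773.666

42773.666 m


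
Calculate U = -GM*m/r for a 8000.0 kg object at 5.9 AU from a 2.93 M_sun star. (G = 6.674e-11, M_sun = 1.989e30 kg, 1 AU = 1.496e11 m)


M = 2.93 * 1.989e30 kg = 5.82777e+30 kg; r = 5.9 AU * 1.496e11 m/AU = 8.8264e+11 m. U = -GM*m/r = -(6.674e-11 * 5.82777e+30 * 8000.0) / 8.8264e+11 = -3.525e+12

-3.525e+12 J


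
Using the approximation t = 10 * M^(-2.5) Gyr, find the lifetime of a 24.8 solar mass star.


t = 10 * M^(-2.5) = 10 * 24.8^(-2.5) = 0.0033

0.0033 Gyr


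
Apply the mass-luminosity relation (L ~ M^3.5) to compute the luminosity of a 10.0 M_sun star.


L/L_sun = (M/M_sun)^3.5 = 10.0^3.5 = 3162.2777

3162.2777 L_sun


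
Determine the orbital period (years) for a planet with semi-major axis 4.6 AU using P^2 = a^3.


P = a^(3/2) = 4.6^1.5 = 9.8659

9.8659 years


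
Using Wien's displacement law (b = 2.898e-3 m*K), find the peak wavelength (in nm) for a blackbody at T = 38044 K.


lam_max = b / T = 2.898e-3 / 38044 = 7.617e-08 m = 76.175 nm

76.175 nm


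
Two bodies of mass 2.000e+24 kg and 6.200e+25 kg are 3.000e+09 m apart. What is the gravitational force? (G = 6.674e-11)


F = G*m1*m2/r^2 = 6.674e-11 * 2.000e+24 * 6.200e+25 / (3.000e+09)^2 = 6.674e-11 * 1.240e+50 / 9.000e+18 = 9.195e+20

9.195e+20 N


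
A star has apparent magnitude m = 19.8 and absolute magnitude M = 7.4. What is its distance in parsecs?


d = 10^((m - M + 5)/5) = 10^((19.8 - 7.4 + 5)/5) = 3019.9517

3019.9517 pc


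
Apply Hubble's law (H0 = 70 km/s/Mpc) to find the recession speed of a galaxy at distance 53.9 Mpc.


v = H0 * d = 70 * 53.9 = 3773.0

3773.0 km/s


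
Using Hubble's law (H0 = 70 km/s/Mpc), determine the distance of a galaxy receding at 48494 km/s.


d = v / H0 = 48494 / 70 = 692.7714

692.7714 Mpc


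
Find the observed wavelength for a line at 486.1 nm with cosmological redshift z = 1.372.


lam_obs = lam_emit * (1 + z) = 486.1 * (1 + 1.372) = 1153.0292

1153.0292 nm


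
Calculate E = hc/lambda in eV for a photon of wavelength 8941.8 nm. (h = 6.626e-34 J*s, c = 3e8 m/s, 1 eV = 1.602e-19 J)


E = hc/lambda = 6.626e-34 * 3e8 / 8.942e-06 = 2.223e-20 J = 0.1388 eV

0.1388 eV


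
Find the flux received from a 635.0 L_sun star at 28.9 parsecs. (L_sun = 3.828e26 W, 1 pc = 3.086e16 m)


F = L / (4*pi*d^2) = 2.431e+29 / (4*pi*(8.919e+17)^2) = 2.432e-08

2.432e-08 W/m^2


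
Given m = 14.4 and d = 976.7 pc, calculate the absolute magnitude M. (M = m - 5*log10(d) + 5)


M = m - 5*log10(d) + 5 = 14.4 - 5*log10(976.7) + 5 = 4.4512

4.4512


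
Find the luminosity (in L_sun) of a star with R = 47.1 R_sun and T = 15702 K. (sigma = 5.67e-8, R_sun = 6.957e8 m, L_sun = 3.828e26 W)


R = 47.1 * 6.957e8 m = 3.276747e+10 m. L = 4*pi*R^2*sigma*T^4 = 4*pi*(3.276747e+10)^2 * 5.67e-8 * 15702^4 = 4.650489156e+31 W. L/L_sun = 4.650489156e+31 / 3.828e26 = 121486.1326

121486.1326 L_sun


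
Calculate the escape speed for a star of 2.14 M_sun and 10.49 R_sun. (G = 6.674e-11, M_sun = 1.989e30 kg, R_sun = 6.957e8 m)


M = 2.14 * 1.989e30 kg = 4.25646e+30 kg; R = 10.49 * 6.957e8 m = 7.297893e+09 m. v_esc = sqrt(2GM/R) = sqrt(2 * 6.674e-11 * 4.25646e+30 / 7.297893e+09) = 279018.9059

279018.9059 m/s


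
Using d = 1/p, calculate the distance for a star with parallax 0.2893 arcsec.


d = 1/p = 1/0.2893 = 3.4566

3.4566 pc


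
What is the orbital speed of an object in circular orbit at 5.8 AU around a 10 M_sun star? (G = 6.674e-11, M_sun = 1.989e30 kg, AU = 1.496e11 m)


v = sqrt(GM/r) = sqrt(6.674e-11 * 1.989e+31 / 8.677e+11) = 39113.862

39113.862 m/s


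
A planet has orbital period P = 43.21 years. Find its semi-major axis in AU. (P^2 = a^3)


a = P^(2/3) = 43.21^(2/3) = 12.3137

12.3137 AU


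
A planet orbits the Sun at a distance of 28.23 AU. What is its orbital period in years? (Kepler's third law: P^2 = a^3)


P = a^(3/2) = 28.23^1.5 = 149.9914

149.9914 years


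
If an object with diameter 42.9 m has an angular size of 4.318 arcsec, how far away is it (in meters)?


D = size / theta_rad, theta_rad = 4.318 * pi/(180*3600) = 2.093e-05, D = 2.049e+06

2.049e+06 m


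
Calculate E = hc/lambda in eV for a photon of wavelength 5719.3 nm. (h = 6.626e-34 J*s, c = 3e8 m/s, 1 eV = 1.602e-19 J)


E = hc/lambda = 6.626e-34 * 3e8 / 5.719e-06 = 3.476e-20 J = 0.217 eV

0.217 eV


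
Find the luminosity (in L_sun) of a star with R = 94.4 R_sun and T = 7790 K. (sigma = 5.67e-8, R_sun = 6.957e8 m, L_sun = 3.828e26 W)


R = 94.4 * 6.957e8 m = 6.567408e+10 m. L = 4*pi*R^2*sigma*T^4 = 4*pi*(6.567408e+10)^2 * 5.67e-8 * 7790^4 = 1.131698523e+31 W. L/L_sun = 1.131698523e+31 / 3.828e26 = 29563.7023

29563.7023 L_sun


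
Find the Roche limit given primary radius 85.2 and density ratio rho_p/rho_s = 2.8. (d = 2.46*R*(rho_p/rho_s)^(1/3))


d_Roche = 2.46 * 85.2 * 2.8^(1/3) = 295.4115

295.4115


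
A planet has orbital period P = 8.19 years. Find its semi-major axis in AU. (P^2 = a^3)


a = P^(2/3) = 8.19^(2/3) = 4.0631

4.0631 AU


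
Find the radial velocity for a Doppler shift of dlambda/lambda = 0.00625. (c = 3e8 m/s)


v = (dlambda/lambda) * c = 0.00625 * 3e8 = 1.875e+06

1.875e+06 m/s


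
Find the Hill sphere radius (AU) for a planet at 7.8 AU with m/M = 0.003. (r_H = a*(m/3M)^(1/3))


r_H = a * (m/3M)^(1/3) = 7.8 * (0.003/3)^(1/3) = 0.78

0.78 AU


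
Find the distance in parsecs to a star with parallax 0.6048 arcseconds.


d = 1/p = 1/0.6048 = 1.6534

1.6534 pc


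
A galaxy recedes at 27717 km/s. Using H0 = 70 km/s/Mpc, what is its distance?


d = v / H0 = 27717 / 70 = 395.9571

395.9571 Mpc


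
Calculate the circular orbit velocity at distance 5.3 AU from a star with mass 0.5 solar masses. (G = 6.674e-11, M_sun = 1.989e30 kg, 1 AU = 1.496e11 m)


v = sqrt(GM/r) = sqrt(6.674e-11 * 9.945e+29 / 7.929e+11) = 9149.3821

9149.3821 m/s


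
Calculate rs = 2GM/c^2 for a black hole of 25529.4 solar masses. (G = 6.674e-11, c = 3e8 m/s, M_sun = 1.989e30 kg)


M = 25529.4 * 1.989e30 kg = 5.07779766e+34 kg. rs = 2GM/c^2 = 2 * 6.674e-11 * 5.07779766e+34 / (3e8)^2 = 7.531e+07

7.531e+07 m


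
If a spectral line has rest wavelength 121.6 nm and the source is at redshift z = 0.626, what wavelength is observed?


lam_obs = lam_emit * (1 + z) = 121.6 * (1 + 0.626) = 197.7216

197.7216 nm


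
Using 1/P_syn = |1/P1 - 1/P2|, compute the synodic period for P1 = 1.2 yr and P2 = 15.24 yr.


1/P_syn = |1/P1 - 1/P2| = |1/1.2 - 1/15.24| => P_syn = 1.3026

1.3026 years


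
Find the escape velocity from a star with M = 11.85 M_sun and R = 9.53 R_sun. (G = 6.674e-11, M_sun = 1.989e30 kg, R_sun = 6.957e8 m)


M = 11.85 * 1.989e30 kg = 2.356965e+31 kg; R = 9.53 * 6.957e8 m = 6.630021e+09 m. v_esc = sqrt(2GM/R) = sqrt(2 * 6.674e-11 * 2.356965e+31 / 6.630021e+09) = 688854.0462

688854.0462 m/s


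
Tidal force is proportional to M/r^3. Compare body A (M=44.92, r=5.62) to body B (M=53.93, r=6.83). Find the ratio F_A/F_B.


Ratio = (M1/r1^3) / (M2/r2^3) = (44.92/5.62^3) / (53.93/6.83^3) = 1.4951

1.4951


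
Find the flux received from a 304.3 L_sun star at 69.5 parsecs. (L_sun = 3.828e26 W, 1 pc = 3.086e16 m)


F = L / (4*pi*d^2) = 1.165e+29 / (4*pi*(2.145e+18)^2) = 2.015e-09

2.015e-09 W/m^2


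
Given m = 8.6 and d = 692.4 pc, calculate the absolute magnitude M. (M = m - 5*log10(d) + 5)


M = m - 5*log10(d) + 5 = 8.6 - 5*log10(692.4) + 5 = -0.6018

-0.6018


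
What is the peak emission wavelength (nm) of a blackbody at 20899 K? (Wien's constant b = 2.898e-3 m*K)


lam_max = b / T = 2.898e-3 / 20899 = 1.387e-07 m = 138.6669 nm

138.6669 nm


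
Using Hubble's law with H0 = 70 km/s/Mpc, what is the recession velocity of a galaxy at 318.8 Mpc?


v = H0 * d = 70 * 318.8 = 22316.0

22316.0 km/s


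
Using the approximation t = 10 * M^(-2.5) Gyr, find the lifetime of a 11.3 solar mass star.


t = 10 * M^(-2.5) = 10 * 11.3^(-2.5) = 0.0233

0.0233 Gyr


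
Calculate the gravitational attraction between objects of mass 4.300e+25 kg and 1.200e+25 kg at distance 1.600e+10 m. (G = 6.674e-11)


F = G*m1*m2/r^2 = 6.674e-11 * 4.300e+25 * 1.200e+25 / (1.600e+10)^2 = 6.674e-11 * 5.160e+50 / 2.560e+20 = 1.345e+20

1.345e+20 N


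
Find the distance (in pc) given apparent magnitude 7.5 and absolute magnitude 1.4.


d = 10^((m - M + 5)/5) = 10^((7.5 - 1.4 + 5)/5) = 165.9587

165.9587 pc


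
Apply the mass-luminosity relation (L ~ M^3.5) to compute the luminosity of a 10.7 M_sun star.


L/L_sun = (M/M_sun)^3.5 = 10.7^3.5 = 4007.2203

4007.2203 L_sun


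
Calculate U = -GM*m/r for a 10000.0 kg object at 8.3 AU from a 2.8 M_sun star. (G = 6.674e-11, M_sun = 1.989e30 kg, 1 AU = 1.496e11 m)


M = 2.8 * 1.989e30 kg = 5.5692e+30 kg; r = 8.3 AU * 1.496e11 m/AU = 1.24168e+12 m. U = -GM*m/r = -(6.674e-11 * 5.5692e+30 * 10000.0) / 1.24168e+12 = -2.993e+12

-2.993e+12 J


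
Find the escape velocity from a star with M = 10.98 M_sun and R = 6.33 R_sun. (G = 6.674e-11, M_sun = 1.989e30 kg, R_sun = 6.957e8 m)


M = 10.98 * 1.989e30 kg = 2.183922e+31 kg; R = 6.33 * 6.957e8 m = 4.403781e+09 m. v_esc = sqrt(2GM/R) = sqrt(2 * 6.674e-11 * 2.183922e+31 / 4.403781e+09) = 813605.3654

813605.3654 m/s


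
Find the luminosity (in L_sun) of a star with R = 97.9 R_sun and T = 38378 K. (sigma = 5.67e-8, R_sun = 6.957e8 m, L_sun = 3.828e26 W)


R = 97.9 * 6.957e8 m = 6.810903e+10 m. L = 4*pi*R^2*sigma*T^4 = 4*pi*(6.810903e+10)^2 * 5.67e-8 * 38378^4 = 7.170206564e+33 W. L/L_sun = 7.170206564e+33 / 3.828e26 = 1.873e+07

1.873e+07 L_sun


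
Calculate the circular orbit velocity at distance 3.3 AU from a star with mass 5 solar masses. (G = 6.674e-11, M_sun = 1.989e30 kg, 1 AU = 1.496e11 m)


v = sqrt(GM/r) = sqrt(6.674e-11 * 9.945e+30 / 4.937e+11) = 36666.7762

36666.7762 m/s


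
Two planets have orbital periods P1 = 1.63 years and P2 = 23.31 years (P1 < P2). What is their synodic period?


1/P_syn = |1/P1 - 1/P2| = |1/1.63 - 1/23.31| => P_syn = 1.7526

1.7526 years


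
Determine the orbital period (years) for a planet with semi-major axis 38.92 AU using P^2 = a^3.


P = a^(3/2) = 38.92^1.5 = 242.8059

242.8059 years


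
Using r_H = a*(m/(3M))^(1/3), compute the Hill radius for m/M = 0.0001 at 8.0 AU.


r_H = a * (m/3M)^(1/3) = 8.0 * (0.0001/3)^(1/3) = 0.2575

0.2575 AU


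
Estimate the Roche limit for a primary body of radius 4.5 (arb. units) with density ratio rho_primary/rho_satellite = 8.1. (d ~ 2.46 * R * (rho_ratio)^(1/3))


d_Roche = 2.46 * 4.5 * 8.1^(1/3) = 22.2319

22.2319


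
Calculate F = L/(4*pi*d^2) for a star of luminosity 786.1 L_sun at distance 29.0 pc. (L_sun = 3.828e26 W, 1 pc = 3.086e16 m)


F = L / (4*pi*d^2) = 3.009e+29 / (4*pi*(8.949e+17)^2) = 2.990e-08

2.990e-08 W/m^2


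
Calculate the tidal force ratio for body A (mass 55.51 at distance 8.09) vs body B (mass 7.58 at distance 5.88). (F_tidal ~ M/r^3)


Ratio = (M1/r1^3) / (M2/r2^3) = (55.51/8.09^3) / (7.58/5.88^3) = 2.8118

2.8118


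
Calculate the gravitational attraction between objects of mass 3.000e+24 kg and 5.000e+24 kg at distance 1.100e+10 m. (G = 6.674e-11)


F = G*m1*m2/r^2 = 6.674e-11 * 3.000e+24 * 5.000e+24 / (1.100e+10)^2 = 6.674e-11 * 1.500e+49 / 1.210e+20 = 8.274e+18

8.274e+18 N


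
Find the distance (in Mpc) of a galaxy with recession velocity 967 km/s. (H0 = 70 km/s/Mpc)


d = v / H0 = 967 / 70 = 13.8143

13.8143 Mpc


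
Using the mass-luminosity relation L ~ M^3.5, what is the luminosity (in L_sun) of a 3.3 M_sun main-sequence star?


L/L_sun = (M/M_sun)^3.5 = 3.3^3.5 = 65.2828

65.2828 L_sun


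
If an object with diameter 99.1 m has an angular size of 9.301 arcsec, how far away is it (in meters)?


D = size / theta_rad, theta_rad = 9.301 * pi/(180*3600) = 4.509e-05, D = 2.198e+06

2.198e+06 m


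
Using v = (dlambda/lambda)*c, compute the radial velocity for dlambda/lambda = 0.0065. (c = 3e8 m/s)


v = (dlambda/lambda) * c = 0.0065 * 3e8 = 1.950e+06

1.950e+06 m/s


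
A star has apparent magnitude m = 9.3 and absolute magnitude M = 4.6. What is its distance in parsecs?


d = 10^((m - M + 5)/5) = 10^((9.3 - 4.6 + 5)/5) = 87.0964

87.0964 pc


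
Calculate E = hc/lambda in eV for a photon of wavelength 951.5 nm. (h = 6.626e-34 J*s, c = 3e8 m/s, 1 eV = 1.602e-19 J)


E = hc/lambda = 6.626e-34 * 3e8 / 9.515e-07 = 2.089e-19 J = 1.3041 eV

1.3041 eV


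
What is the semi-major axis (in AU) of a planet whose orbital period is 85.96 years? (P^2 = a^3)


a = P^(2/3) = 85.96^(2/3) = 19.4774

19.4774 AU


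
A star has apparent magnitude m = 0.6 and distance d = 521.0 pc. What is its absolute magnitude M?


M = m - 5*log10(d) + 5 = 0.6 - 5*log10(521.0) + 5 = -7.9842

-7.9842


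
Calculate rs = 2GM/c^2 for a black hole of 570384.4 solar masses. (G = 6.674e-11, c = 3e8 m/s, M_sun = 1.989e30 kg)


M = 570384.4 * 1.989e30 kg = 1.134494572e+36 kg. rs = 2GM/c^2 = 2 * 6.674e-11 * 1.134494572e+36 / (3e8)^2 = 1.683e+09

1.683e+09 m


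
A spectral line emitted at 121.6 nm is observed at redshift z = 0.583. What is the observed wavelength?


lam_obs = lam_emit * (1 + z) = 121.6 * (1 + 0.583) = 192.4928

192.4928 nm


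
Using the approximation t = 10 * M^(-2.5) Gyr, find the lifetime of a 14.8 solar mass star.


t = 10 * M^(-2.5) = 10 * 14.8^(-2.5) = 0.0119

0.0119 Gyr


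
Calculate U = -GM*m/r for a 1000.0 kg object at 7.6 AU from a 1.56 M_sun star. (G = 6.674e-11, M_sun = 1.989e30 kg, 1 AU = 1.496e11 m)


M = 1.56 * 1.989e30 kg = 3.10284e+30 kg; r = 7.6 AU * 1.496e11 m/AU = 1.13696e+12 m. U = -GM*m/r = -(6.674e-11 * 3.10284e+30 * 1000.0) / 1.13696e+12 = -1.821e+11

-1.821e+11 J


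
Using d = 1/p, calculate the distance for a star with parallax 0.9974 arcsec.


d = 1/p = 1/0.9974 = 1.0026

1.0026 pc


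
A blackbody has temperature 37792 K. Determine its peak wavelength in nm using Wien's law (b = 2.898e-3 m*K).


lam_max = b / T = 2.898e-3 / 37792 = 7.668e-08 m = 76.6829 nm

76.6829 nm


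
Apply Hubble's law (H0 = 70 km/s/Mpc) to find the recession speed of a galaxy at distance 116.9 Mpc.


v = H0 * d = 70 * 116.9 = 8183.0

8183.0 km/s


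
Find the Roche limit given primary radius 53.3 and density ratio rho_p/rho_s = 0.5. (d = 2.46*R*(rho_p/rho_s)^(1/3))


d_Roche = 2.46 * 53.3 * 0.5^(1/3) = 104.0684

104.0684


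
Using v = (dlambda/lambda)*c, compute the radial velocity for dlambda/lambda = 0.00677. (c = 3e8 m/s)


v = (dlambda/lambda) * c = 0.00677 * 3e8 = 2.031e+06

2.031e+06 m/s


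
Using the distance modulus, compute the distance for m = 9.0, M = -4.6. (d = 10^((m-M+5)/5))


d = 10^((m - M + 5)/5) = 10^((9.0 - -4.6 + 5)/5) = 5248.0746

5248.0746 pc


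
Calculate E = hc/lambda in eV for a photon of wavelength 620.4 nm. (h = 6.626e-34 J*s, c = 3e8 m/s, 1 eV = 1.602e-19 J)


E = hc/lambda = 6.626e-34 * 3e8 / 6.204e-07 = 3.204e-19 J = 2.0 eV

2.0 eV


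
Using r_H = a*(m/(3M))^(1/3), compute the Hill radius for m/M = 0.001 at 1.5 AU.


r_H = a * (m/3M)^(1/3) = 1.5 * (0.001/3)^(1/3) = 0.104

0.104 AU


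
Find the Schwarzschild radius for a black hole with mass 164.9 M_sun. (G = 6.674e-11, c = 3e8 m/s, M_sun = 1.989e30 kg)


M = 164.9 * 1.989e30 kg = 3.279861e+32 kg. rs = 2GM/c^2 = 2 * 6.674e-11 * 3.279861e+32 / (3e8)^2 = 486439.8292

486439.8292 m


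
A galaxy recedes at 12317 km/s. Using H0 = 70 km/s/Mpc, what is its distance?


d = v / H0 = 12317 / 70 = 175.9571

175.9571 Mpc


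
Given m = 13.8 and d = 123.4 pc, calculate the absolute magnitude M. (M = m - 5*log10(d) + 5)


M = m - 5*log10(d) + 5 = 13.8 - 5*log10(123.4) + 5 = 8.3434

8.3434


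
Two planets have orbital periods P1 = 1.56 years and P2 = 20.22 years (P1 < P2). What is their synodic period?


1/P_syn = |1/P1 - 1/P2| = |1/1.56 - 1/20.22| => P_syn = 1.6904

1.6904 years


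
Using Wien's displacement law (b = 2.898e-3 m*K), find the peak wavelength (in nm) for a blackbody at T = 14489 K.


lam_max = b / T = 2.898e-3 / 14489 = 2.000e-07 m = 200.0138 nm

200.0138 nm


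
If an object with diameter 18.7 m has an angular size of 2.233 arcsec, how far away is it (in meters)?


D = size / theta_rad, theta_rad = 2.233 * pi/(180*3600) = 1.083e-05, D = 1.727e+06

1.727e+06 m


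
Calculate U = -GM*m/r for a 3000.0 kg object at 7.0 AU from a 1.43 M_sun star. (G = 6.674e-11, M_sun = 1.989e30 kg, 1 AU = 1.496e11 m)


M = 1.43 * 1.989e30 kg = 2.84427e+30 kg; r = 7.0 AU * 1.496e11 m/AU = 1.0472e+12 m. U = -GM*m/r = -(6.674e-11 * 2.84427e+30 * 3000.0) / 1.0472e+12 = -5.438e+11

-5.438e+11 J


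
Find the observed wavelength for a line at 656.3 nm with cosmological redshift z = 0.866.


lam_obs = lam_emit * (1 + z) = 656.3 * (1 + 0.866) = 1224.6558

1224.6558 nm


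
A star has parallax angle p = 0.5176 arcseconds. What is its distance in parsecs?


d = 1/p = 1/0.5176 = 1.932

1.932 pc


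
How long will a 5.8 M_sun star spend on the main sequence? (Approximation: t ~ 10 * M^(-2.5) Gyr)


t = 10 * M^(-2.5) = 10 * 5.8^(-2.5) = 0.1234

0.1234 Gyr


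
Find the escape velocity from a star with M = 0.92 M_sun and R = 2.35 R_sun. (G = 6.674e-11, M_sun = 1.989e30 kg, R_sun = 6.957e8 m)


M = 0.92 * 1.989e30 kg = 1.82988e+30 kg; R = 2.35 * 6.957e8 m = 1.634895e+09 m. v_esc = sqrt(2GM/R) = sqrt(2 * 6.674e-11 * 1.82988e+30 / 1.634895e+09) = 386522.2255

386522.2255 m/s
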